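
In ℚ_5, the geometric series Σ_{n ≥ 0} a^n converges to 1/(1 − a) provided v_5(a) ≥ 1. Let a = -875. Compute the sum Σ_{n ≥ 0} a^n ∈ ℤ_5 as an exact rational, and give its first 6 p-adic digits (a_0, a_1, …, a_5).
Σ a^n = 1/(1 − a) = 1/876;  first 6 digits = (1, 0, 0, 3, 3, 4)

v_5(a) = 3 ≥ 1, so the series converges in ℤ_5 to 1/(1 − a) = 1/(1 − (-875)) = 1/876. Expand this rational in ℤ_5: compute digits iteratively via d_i = x_i mod 5, x_{i+1} = (x_i − d_i)/5. The first 6 digits are (1, 0, 0, 3, 3, 4).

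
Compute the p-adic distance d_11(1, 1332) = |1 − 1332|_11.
d_11(1, 1332) = 1/1331

Step 1 — x − y = 1 − 1332 = -1331. Step 2 — v_11(-1331) = 3 (factor: -1331 = −(11^3 · 1); the sign does not affect v_p). Step 3 — |x − y|_11 = 11^{-3} = 1/1331.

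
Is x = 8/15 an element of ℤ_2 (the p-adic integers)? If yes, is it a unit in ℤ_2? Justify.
x ∈ ℤ_2 but not a unit; v_2(x) = 3 > 0

ℤ_2 = {x ∈ ℚ_2 : v_2(x) ≥ 0} and ℤ_2^× = {x ∈ ℤ_2 : v_2(x) = 0}. Here v_2(8/15) = v_2(num) − v_2(den) = 3; compare against these criteria.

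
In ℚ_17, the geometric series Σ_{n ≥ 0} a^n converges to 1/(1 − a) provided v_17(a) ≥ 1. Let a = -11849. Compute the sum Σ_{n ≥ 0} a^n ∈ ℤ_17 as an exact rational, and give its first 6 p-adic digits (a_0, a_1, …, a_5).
Σ a^n = 1/(1 − a) = 1/11850;  first 6 digits = (1, 0, 10, 14, 14, 13)

v_17(a) = 2 ≥ 1, so the series converges in ℤ_17 to 1/(1 − a) = 1/(1 − (-11849)) = 1/11850. Expand this rational in ℤ_17: compute digits iteratively via d_i = x_i mod 17, x_{i+1} = (x_i − d_i)/17. The first 6 digits are (1, 0, 10, 14, 14, 13).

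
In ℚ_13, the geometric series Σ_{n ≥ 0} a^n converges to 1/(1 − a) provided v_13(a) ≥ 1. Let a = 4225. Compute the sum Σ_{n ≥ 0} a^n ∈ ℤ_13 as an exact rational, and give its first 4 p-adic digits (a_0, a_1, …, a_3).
Σ a^n = 1/(1 − a) = -1/4224;  first 4 digits = (1, 0, 12, 1)

v_13(a) = 2 ≥ 1, so the series converges in ℤ_13 to 1/(1 − a) = 1/(1 − 4225) = -1/4224. Expand this rational in ℤ_13: compute digits iteratively via d_i = x_i mod 13, x_{i+1} = (x_i − d_i)/13. The first 4 digits are (1, 0, 12, 1).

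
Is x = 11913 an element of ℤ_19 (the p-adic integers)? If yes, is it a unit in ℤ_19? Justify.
x ∈ ℤ_19 but not a unit; v_19(x) = 2 > 0

ℤ_19 = {x ∈ ℚ_19 : v_19(x) ≥ 0} and ℤ_19^× = {x ∈ ℤ_19 : v_19(x) = 0}. Here v_19(11913) = v_19(num) − v_19(den) = 2; compare against these criteria.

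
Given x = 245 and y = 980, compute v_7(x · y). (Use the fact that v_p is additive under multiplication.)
v_7(240100) = 4

v_p(x) = 2 (factor: 245 = 7^2 · 5); v_p(y) = 2 (factor: 980 = 7^2 · 20). Additivity: v_p(xy) = v_p(x) + v_p(y) = 2 + 2 = 4. (Direct check: xy = 240100 = 7^4 · (100).)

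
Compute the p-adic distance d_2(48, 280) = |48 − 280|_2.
d_2(48, 280) = 1/8

Step 1 — x − y = 48 − 280 = -232. Step 2 — v_2(-232) = 3 (factor: -232 = −(2^3 · 29); the sign does not affect v_p). Step 3 — |x − y|_2 = 2^{-3} = 1/8.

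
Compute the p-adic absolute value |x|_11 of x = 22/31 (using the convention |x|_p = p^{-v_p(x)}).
|22/31|_11 = 1/11

Step 1 — compute v_11(x) by factoring powers of 11 out of the numerator and denominator: v_11(22/31) = 1. Step 2 — apply |x|_p = p^{-v_p(x)} = 11^{-1} = 1/11.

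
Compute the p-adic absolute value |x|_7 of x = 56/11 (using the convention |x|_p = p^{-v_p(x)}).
|56/11|_7 = 1/7

Step 1 — compute v_7(x) by factoring powers of 7 out of the numerator and denominator: v_7(56/11) = 1. Step 2 — apply |x|_p = p^{-v_p(x)} = 7^{-1} = 1/7.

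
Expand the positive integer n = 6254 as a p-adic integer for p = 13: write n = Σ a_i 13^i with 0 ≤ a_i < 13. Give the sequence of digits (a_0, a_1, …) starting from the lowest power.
(a_0, a_1, …) = (1, 0, 11, 2)

Repeated division by 13 gives the digits low-to-high: 6254 = 1 + 11·13^2 + 2·13^3. Digit sequence: (1, 0, 11, 2).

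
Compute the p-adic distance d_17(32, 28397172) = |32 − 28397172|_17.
d_17(32, 28397172) = 1/1419857

Step 1 — x − y = 32 − 28397172 = -28397140. Step 2 — v_17(-28397140) = 5 (factor: -28397140 = −(17^5 · 20); the sign does not affect v_p). Step 3 — |x − y|_17 = 17^{-5} = 1/1419857.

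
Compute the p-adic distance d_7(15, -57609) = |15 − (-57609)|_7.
d_7(15, -57609) = 1/2401

Step 1 — x − y = 15 − (-57609) = 57624. Step 2 — v_7(57624) = 4 (factor: 57624 = (7^4 · 24); the sign does not affect v_p). Step 3 — |x − y|_7 = 7^{-4} = 1/2401.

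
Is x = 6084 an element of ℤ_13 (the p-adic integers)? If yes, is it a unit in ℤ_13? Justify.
x ∈ ℤ_13 but not a unit; v_13(x) = 2 > 0

ℤ_13 = {x ∈ ℚ_13 : v_13(x) ≥ 0} and ℤ_13^× = {x ∈ ℤ_13 : v_13(x) = 0}. Here v_13(6084) = v_13(num) − v_13(den) = 2; compare against these criteria.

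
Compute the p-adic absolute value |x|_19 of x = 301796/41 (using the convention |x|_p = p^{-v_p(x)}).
|301796/41|_19 = 1/6859

Step 1 — compute v_19(x) by factoring powers of 19 out of the numerator and denominator: v_19(301796/41) = 3. Step 2 — apply |x|_p = p^{-v_p(x)} = 19^{-3} = 1/6859.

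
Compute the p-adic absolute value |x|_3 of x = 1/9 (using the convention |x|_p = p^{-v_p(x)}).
|1/9|_3 = 9

Step 1 — compute v_3(x) by factoring powers of 3 out of the numerator and denominator: v_3(1/9) = -2. Step 2 — apply |x|_p = p^{-v_p(x)} = 3^{2} = 9.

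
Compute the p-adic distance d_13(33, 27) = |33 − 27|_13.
d_13(33, 27) = 1

Step 1 — x − y = 33 − 27 = 6. Step 2 — v_13(6) = 0 (factor: 6 = (13^0 · 6); the sign does not affect v_p). Step 3 — |x − y|_13 = 13^{0} = 1.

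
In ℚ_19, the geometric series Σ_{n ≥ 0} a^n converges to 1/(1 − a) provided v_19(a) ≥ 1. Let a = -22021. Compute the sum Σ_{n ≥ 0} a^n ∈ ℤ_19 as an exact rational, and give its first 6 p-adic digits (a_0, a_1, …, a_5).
Σ a^n = 1/(1 − a) = 1/22022;  first 6 digits = (1, 0, 15, 15, 15, 5)

v_19(a) = 2 ≥ 1, so the series converges in ℤ_19 to 1/(1 − a) = 1/(1 − (-22021)) = 1/22022. Expand this rational in ℤ_19: compute digits iteratively via d_i = x_i mod 19, x_{i+1} = (x_i − d_i)/19. The first 6 digits are (1, 0, 15, 15, 15, 5).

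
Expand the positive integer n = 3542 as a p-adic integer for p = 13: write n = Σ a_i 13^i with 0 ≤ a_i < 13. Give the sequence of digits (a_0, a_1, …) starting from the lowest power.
(a_0, a_1, …) = (6, 12, 7, 1)

Repeated division by 13 gives the digits low-to-high: 3542 = 6 + 12·13^1 + 7·13^2 + 1·13^3. Digit sequence: (6, 12, 7, 1).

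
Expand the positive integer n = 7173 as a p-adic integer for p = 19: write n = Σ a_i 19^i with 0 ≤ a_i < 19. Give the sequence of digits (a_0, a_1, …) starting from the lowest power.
(a_0, a_1, …) = (10, 16, 0, 1)

Repeated division by 19 gives the digits low-to-high: 7173 = 10 + 16·19^1 + 1·19^3. Digit sequence: (10, 16, 0, 1).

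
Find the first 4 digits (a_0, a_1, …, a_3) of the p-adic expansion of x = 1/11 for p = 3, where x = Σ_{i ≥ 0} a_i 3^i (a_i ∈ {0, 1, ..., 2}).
(a_0, …, a_3) = (2, 1, 0, 2)

v_3(1/11) = 0 (numerator and denominator both coprime to 3), so x ∈ ℤ_3^×. Compute digits iteratively via a_i = x_i mod 3, x_{i+1} = (x_i − a_i)/3, with x_0 = x:
  x_0 = 1/11;  a_0 = 2;  x_1 = (x_0 − 2)/3 = -7/11
  x_1 = -7/11;  a_1 = 1;  x_2 = (x_1 − 1)/3 = -6/11
  x_2 = -6/11;  a_2 = 0;  x_3 = (x_2 − 0)/3 = -2/11
  x_3 = -2/11;  a_3 = 2;  x_4 = (x_3 − 2)/3 = -8/11
Digits: (2, 1, 0, 2).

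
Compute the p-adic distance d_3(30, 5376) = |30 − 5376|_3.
d_3(30, 5376) = 1/243

Step 1 — x − y = 30 − 5376 = -5346. Step 2 — v_3(-5346) = 5 (factor: -5346 = −(3^5 · 22); the sign does not affect v_p). Step 3 — |x − y|_3 = 3^{-5} = 1/243.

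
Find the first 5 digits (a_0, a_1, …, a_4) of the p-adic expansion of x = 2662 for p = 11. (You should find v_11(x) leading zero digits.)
(a_0, …, a_4) = (0, 0, 0, 2, 0)

v_11(2662) = 3, so a_0 = ... = a_2 = 0. Factor out: x = 11^3 · u with u = 2 a unit in ℤ_11. Expand u iteratively via a_{v+i} = u_i mod 11, u_{i+1} = (u_i − a_{v+i})/11:
  u_0 = 2;  a_3 = 2;  u_1 = (u_0 − 2)/11 = 0
  u_1 = 0;  a_4 = 0;  u_2 = (u_1 − 0)/11 = 0
Digits: (0, 0, 0, 2, 0).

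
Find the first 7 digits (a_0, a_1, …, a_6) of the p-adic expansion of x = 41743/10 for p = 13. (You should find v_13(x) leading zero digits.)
(a_0, …, a_6) = (0, 0, 0, 11, 11, 3, 1)

v_13(41743/10) = 3, so a_0 = ... = a_2 = 0. Factor out: x = 13^3 · u with u = 19/10 a unit in ℤ_13. Expand u iteratively via a_{v+i} = u_i mod 13, u_{i+1} = (u_i − a_{v+i})/13:
  u_0 = 19/10;  a_3 = 11;  u_1 = (u_0 − 11)/13 = -7/10
  u_1 = -7/10;  a_4 = 11;  u_2 = (u_1 − 11)/13 = -9/10
  u_2 = -9/10;  a_5 = 3;  u_3 = (u_2 − 3)/13 = -3/10
  u_3 = -3/10;  a_6 = 1;  u_4 = (u_3 − 1)/13 = -1/10
Digits: (0, 0, 0, 11, 11, 3, 1).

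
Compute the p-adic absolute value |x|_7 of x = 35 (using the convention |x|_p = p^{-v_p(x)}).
|35|_7 = 1/7

Step 1 — compute v_7(x) by factoring powers of 7 out of the numerator and denominator: v_7(35) = 1. Step 2 — apply |x|_p = p^{-v_p(x)} = 7^{-1} = 1/7.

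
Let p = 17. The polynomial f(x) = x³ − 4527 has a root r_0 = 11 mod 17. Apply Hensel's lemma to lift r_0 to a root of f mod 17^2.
r_1 = 62 (mod 289)

Hensel: r_{i+1} = r_i − f(r_i)/f′(r_i) mod 17^{i+2}, where f′(x) = 3x². Iterate:
  r_0 = 11 (mod 17)
  r_1 = 62 (mod 289)
Final: r = 62 with f(r) ≡ 0 mod 17^2.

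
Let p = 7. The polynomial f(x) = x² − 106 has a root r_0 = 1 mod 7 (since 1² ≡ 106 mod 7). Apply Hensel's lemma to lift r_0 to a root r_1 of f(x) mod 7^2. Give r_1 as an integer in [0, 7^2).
r_1 = 29 (mod 49)

Hensel's recurrence: r_{i+1} = r_i − f(r_i)·(f′(r_i))^{-1} mod 7^{i+2}, with f′(x) = 2x. Iterate:
  r_0 = 1 (mod 7)
  r_1 = 29 (mod 49)
Final: r_1 = 29, and one checks f(r_1) ≡ 0 mod 7^2.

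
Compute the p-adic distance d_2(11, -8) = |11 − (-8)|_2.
d_2(11, -8) = 1

Step 1 — x − y = 11 − (-8) = 19. Step 2 — v_2(19) = 0 (factor: 19 = (2^0 · 19); the sign does not affect v_p). Step 3 — |x − y|_2 = 2^{0} = 1.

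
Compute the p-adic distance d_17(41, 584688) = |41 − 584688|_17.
d_17(41, 584688) = 1/83521

Step 1 — x − y = 41 − 584688 = -584647. Step 2 — v_17(-584647) = 4 (factor: -584647 = −(17^4 · 7); the sign does not affect v_p). Step 3 — |x − y|_17 = 17^{-4} = 1/83521.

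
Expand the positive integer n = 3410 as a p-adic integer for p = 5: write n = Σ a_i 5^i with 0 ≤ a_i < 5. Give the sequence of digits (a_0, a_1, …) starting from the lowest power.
(a_0, a_1, …) = (0, 2, 1, 2, 0, 1)

Repeated division by 5 gives the digits low-to-high: 3410 = 2·5^1 + 1·5^2 + 2·5^3 + 1·5^5. Digit sequence: (0, 2, 1, 2, 0, 1).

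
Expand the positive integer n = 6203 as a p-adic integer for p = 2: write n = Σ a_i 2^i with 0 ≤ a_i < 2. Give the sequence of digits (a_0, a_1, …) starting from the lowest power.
(a_0, a_1, …) = (1, 1, 0, 1, 1, 1, 0, 0, 0, 0, 0, 1, 1)

Repeated division by 2 gives the digits low-to-high: 6203 = 1 + 1·2^1 + 1·2^3 + 1·2^4 + 1·2^5 + 1·2^11 + 1·2^12. Digit sequence: (1, 1, 0, 1, 1, 1, 0, 0, 0, 0, 0, 1, 1).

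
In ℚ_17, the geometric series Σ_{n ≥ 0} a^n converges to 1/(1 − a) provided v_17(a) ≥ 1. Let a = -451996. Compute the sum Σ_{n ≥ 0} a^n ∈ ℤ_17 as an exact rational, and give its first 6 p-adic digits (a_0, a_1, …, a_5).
Σ a^n = 1/(1 − a) = 1/451997;  first 6 digits = (1, 0, 0, 10, 11, 16)

v_17(a) = 3 ≥ 1, so the series converges in ℤ_17 to 1/(1 − a) = 1/(1 − (-451996)) = 1/451997. Expand this rational in ℤ_17: compute digits iteratively via d_i = x_i mod 17, x_{i+1} = (x_i − d_i)/17. The first 6 digits are (1, 0, 0, 10, 11, 16).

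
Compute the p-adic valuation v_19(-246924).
v_19(-246924) = 3

v_19(n) is the largest exponent k such that 19^k divides n. Factor out: -246924 = -19^3 · 36. (Sign doesn't affect v_p.) So v_19(-246924) = 3.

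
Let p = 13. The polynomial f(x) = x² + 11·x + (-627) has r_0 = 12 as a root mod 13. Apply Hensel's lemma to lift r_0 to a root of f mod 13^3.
r_2 = 1234 (mod 2197)

Hensel: r_{i+1} = r_i − f(r_i)·(f′(r_i))^{-1} mod 13^{i+2}, f′(x) = 2x + 11. Iterate:
  r_0 = 12 (mod 13)
  r_1 = 51 (mod 169)
  r_2 = 1234 (mod 2197)
Final: r = 1234 satisfies f(r) ≡ 0 mod 13^3.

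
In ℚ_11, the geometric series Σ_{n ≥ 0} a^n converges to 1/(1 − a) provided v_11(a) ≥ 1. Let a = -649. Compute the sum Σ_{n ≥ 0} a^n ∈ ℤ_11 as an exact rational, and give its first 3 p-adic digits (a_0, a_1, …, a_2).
Σ a^n = 1/(1 − a) = 1/650;  first 3 digits = (1, 7, 10)

v_11(a) = 1 ≥ 1, so the series converges in ℤ_11 to 1/(1 − a) = 1/(1 − (-649)) = 1/650. Expand this rational in ℤ_11: compute digits iteratively via d_i = x_i mod 11, x_{i+1} = (x_i − d_i)/11. The first 3 digits are (1, 7, 10).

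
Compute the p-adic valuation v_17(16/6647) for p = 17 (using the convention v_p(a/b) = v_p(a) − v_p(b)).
v_17(16/6647) = -2

Factor powers of 17 from the numerator and denominator of the reduced fraction: 16 = 17^0 · 16 and 6647 = 17^2 · 23. Apply v_p(a/b) = v_p(a) − v_p(b): v_17(16/6647) = 0 − 2 = -2.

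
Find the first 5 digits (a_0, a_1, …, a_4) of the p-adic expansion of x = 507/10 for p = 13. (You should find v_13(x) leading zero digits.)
(a_0, …, a_4) = (0, 0, 12, 3, 1)

v_13(507/10) = 2, so a_0 = ... = a_1 = 0. Factor out: x = 13^2 · u with u = 3/10 a unit in ℤ_13. Expand u iteratively via a_{v+i} = u_i mod 13, u_{i+1} = (u_i − a_{v+i})/13:
  u_0 = 3/10;  a_2 = 12;  u_1 = (u_0 − 12)/13 = -9/10
  u_1 = -9/10;  a_3 = 3;  u_2 = (u_1 − 3)/13 = -3/10
  u_2 = -3/10;  a_4 = 1;  u_3 = (u_2 − 1)/13 = -1/10
Digits: (0, 0, 12, 3, 1).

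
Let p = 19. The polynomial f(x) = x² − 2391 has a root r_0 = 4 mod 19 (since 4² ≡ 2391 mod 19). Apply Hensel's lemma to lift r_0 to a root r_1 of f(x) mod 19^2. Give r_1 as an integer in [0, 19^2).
r_1 = 346 (mod 361)

Hensel's recurrence: r_{i+1} = r_i − f(r_i)·(f′(r_i))^{-1} mod 19^{i+2}, with f′(x) = 2x. Iterate:
  r_0 = 4 (mod 19)
  r_1 = 346 (mod 361)
Final: r_1 = 346, and one checks f(r_1) ≡ 0 mod 19^2.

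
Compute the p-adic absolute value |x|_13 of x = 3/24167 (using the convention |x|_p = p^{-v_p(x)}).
|3/24167|_13 = 2197

Step 1 — compute v_13(x) by factoring powers of 13 out of the numerator and denominator: v_13(3/24167) = -3. Step 2 — apply |x|_p = p^{-v_p(x)} = 13^{3} = 2197.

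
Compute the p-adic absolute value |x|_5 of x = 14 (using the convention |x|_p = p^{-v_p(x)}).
|14|_5 = 1

Step 1 — compute v_5(x) by factoring powers of 5 out of the numerator and denominator: v_5(14) = 0. Step 2 — apply |x|_p = p^{-v_p(x)} = 5^{0} = 1.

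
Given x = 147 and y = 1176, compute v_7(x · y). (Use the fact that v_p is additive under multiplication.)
v_7(172872) = 4

v_p(x) = 2 (factor: 147 = 7^2 · 3); v_p(y) = 2 (factor: 1176 = 7^2 · 24). Additivity: v_p(xy) = v_p(x) + v_p(y) = 2 + 2 = 4. (Direct check: xy = 172872 = 7^4 · (72).)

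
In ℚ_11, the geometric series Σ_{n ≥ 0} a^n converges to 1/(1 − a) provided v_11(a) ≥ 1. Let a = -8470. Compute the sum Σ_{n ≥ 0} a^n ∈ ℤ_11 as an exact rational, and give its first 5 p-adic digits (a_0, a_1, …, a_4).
Σ a^n = 1/(1 − a) = 1/8471;  first 5 digits = (1, 0, 7, 4, 4)

v_11(a) = 2 ≥ 1, so the series converges in ℤ_11 to 1/(1 − a) = 1/(1 − (-8470)) = 1/8471. Expand this rational in ℤ_11: compute digits iteratively via d_i = x_i mod 11, x_{i+1} = (x_i − d_i)/11. The first 5 digits are (1, 0, 7, 4, 4).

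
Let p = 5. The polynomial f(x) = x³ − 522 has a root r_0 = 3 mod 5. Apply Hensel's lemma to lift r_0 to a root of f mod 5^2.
r_1 = 13 (mod 25)

Hensel: r_{i+1} = r_i − f(r_i)/f′(r_i) mod 5^{i+2}, where f′(x) = 3x². Iterate:
  r_0 = 3 (mod 5)
  r_1 = 13 (mod 25)
Final: r = 13 with f(r) ≡ 0 mod 5^2.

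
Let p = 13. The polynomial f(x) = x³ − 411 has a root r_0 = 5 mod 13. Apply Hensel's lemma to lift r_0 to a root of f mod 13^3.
r_2 = 642 (mod 2197)

Hensel: r_{i+1} = r_i − f(r_i)/f′(r_i) mod 13^{i+2}, where f′(x) = 3x². Iterate:
  r_0 = 5 (mod 13)
  r_1 = 135 (mod 169)
  r_2 = 642 (mod 2197)
Final: r = 642 with f(r) ≡ 0 mod 13^3.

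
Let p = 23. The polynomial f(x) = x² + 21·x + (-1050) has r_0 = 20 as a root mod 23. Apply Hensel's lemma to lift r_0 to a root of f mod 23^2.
r_1 = 388 (mod 529)

Hensel: r_{i+1} = r_i − f(r_i)·(f′(r_i))^{-1} mod 23^{i+2}, f′(x) = 2x + 21. Iterate:
  r_0 = 20 (mod 23)
  r_1 = 388 (mod 529)
Final: r = 388 satisfies f(r) ≡ 0 mod 23^2.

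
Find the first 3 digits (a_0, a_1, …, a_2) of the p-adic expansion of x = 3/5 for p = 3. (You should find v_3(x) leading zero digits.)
(a_0, …, a_2) = (0, 2, 0)

v_3(3/5) = 1, so a_0 = ... = a_0 = 0. Factor out: x = 3^1 · u with u = 1/5 a unit in ℤ_3. Expand u iteratively via a_{v+i} = u_i mod 3, u_{i+1} = (u_i − a_{v+i})/3:
  u_0 = 1/5;  a_1 = 2;  u_1 = (u_0 − 2)/3 = -3/5
  u_1 = -3/5;  a_2 = 0;  u_2 = (u_1 − 0)/3 = -1/5
Digits: (0, 2, 0).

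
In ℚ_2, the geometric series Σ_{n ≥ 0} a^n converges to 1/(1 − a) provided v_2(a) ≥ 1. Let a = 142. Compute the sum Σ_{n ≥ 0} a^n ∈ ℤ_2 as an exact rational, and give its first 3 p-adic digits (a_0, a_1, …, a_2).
Σ a^n = 1/(1 − a) = -1/141;  first 3 digits = (1, 1, 0)

v_2(a) = 1 ≥ 1, so the series converges in ℤ_2 to 1/(1 − a) = 1/(1 − 142) = -1/141. Expand this rational in ℤ_2: compute digits iteratively via d_i = x_i mod 2, x_{i+1} = (x_i − d_i)/2. The first 3 digits are (1, 1, 0).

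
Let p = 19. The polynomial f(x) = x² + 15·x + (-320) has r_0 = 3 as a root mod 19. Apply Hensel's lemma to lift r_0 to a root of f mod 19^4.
r_3 = 127208 (mod 130321)

Hensel: r_{i+1} = r_i − f(r_i)·(f′(r_i))^{-1} mod 19^{i+2}, f′(x) = 2x + 15. Iterate:
  r_0 = 3 (mod 19)
  r_1 = 136 (mod 361)
  r_2 = 3746 (mod 6859)
  r_3 = 127208 (mod 130321)
Final: r = 127208 satisfies f(r) ≡ 0 mod 19^4.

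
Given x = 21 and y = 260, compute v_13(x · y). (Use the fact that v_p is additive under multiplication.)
v_13(5460) = 1

v_p(x) = 0 (factor: 21 = 13^0 · 21); v_p(y) = 1 (factor: 260 = 13^1 · 20). Additivity: v_p(xy) = v_p(x) + v_p(y) = 0 + 1 = 1. (Direct check: xy = 5460 = 13^1 · (420).)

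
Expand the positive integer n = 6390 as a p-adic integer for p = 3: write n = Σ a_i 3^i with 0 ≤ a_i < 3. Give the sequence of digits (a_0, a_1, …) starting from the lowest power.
(a_0, a_1, …) = (0, 0, 2, 2, 0, 2, 2, 2)

Repeated division by 3 gives the digits low-to-high: 6390 = 2·3^2 + 2·3^3 + 2·3^5 + 2·3^6 + 2·3^7. Digit sequence: (0, 0, 2, 2, 0, 2, 2, 2).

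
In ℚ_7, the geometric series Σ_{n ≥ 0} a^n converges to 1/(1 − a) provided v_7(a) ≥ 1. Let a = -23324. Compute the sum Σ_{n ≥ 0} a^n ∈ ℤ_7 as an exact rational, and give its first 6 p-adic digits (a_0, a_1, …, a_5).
Σ a^n = 1/(1 − a) = 1/23325;  first 6 digits = (1, 0, 0, 2, 4, 5)

v_7(a) = 3 ≥ 1, so the series converges in ℤ_7 to 1/(1 − a) = 1/(1 − (-23324)) = 1/23325. Expand this rational in ℤ_7: compute digits iteratively via d_i = x_i mod 7, x_{i+1} = (x_i − d_i)/7. The first 6 digits are (1, 0, 0, 2, 4, 5).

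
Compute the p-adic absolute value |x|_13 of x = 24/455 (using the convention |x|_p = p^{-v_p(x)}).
|24/455|_13 = 13

Step 1 — compute v_13(x) by factoring powers of 13 out of the numerator and denominator: v_13(24/455) = -1. Step 2 — apply |x|_p = p^{-v_p(x)} = 13^{1} = 13.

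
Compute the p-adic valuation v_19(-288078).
v_19(-288078) = 3

v_19(n) is the largest exponent k such that 19^k divides n. Factor out: -288078 = -19^3 · 42. (Sign doesn't affect v_p.) So v_19(-288078) = 3.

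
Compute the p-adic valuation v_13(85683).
v_13(85683) = 4

v_13(n) is the largest exponent k such that 13^k divides n. Factor out: 85683 = 13^4 · 3. (Sign doesn't affect v_p.) So v_13(85683) = 4.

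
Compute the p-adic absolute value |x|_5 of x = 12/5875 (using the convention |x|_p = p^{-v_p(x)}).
|12/5875|_5 = 125

Step 1 — compute v_5(x) by factoring powers of 5 out of the numerator and denominator: v_5(12/5875) = -3. Step 2 — apply |x|_p = p^{-v_p(x)} = 5^{3} = 125.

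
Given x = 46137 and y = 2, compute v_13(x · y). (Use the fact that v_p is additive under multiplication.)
v_13(92274) = 3

v_p(x) = 3 (factor: 46137 = 13^3 · 21); v_p(y) = 0 (factor: 2 = 13^0 · 2). Additivity: v_p(xy) = v_p(x) + v_p(y) = 3 + 0 = 3. (Direct check: xy = 92274 = 13^3 · (42).)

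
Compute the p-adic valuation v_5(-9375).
v_5(-9375) = 5

v_5(n) is the largest exponent k such that 5^k divides n. Factor out: -9375 = -5^5 · 3. (Sign doesn't affect v_p.) So v_5(-9375) = 5.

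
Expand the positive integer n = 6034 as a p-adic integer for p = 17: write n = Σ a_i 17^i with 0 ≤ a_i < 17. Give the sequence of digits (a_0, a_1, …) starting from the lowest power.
(a_0, a_1, …) = (16, 14, 3, 1)

Repeated division by 17 gives the digits low-to-high: 6034 = 16 + 14·17^1 + 3·17^2 + 1·17^3. Digit sequence: (16, 14, 3, 1).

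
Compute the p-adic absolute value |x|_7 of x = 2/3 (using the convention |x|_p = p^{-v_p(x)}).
|2/3|_7 = 1

Step 1 — compute v_7(x) by factoring powers of 7 out of the numerator and denominator: v_7(2/3) = 0. Step 2 — apply |x|_p = p^{-v_p(x)} = 7^{0} = 1.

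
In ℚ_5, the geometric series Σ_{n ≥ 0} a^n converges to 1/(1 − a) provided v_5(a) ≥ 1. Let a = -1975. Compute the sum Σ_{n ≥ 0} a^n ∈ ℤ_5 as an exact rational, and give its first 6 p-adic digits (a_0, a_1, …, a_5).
Σ a^n = 1/(1 − a) = 1/1976;  first 6 digits = (1, 0, 1, 4, 2, 2)

v_5(a) = 2 ≥ 1, so the series converges in ℤ_5 to 1/(1 − a) = 1/(1 − (-1975)) = 1/1976. Expand this rational in ℤ_5: compute digits iteratively via d_i = x_i mod 5, x_{i+1} = (x_i − d_i)/5. The first 6 digits are (1, 0, 1, 4, 2, 2).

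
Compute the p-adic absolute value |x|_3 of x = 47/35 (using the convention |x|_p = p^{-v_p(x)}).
|47/35|_3 = 1

Step 1 — compute v_3(x) by factoring powers of 3 out of the numerator and denominator: v_3(47/35) = 0. Step 2 — apply |x|_p = p^{-v_p(x)} = 3^{0} = 1.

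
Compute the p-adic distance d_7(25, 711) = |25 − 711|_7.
d_7(25, 711) = 1/343

Step 1 — x − y = 25 − 711 = -686. Step 2 — v_7(-686) = 3 (factor: -686 = −(7^3 · 2); the sign does not affect v_p). Step 3 — |x − y|_7 = 7^{-3} = 1/343.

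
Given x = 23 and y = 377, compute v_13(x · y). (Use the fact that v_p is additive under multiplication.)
v_13(8671) = 1

v_p(x) = 0 (factor: 23 = 13^0 · 23); v_p(y) = 1 (factor: 377 = 13^1 · 29). Additivity: v_p(xy) = v_p(x) + v_p(y) = 0 + 1 = 1. (Direct check: xy = 8671 = 13^1 · (667).)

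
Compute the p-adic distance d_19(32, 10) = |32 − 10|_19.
d_19(32, 10) = 1

Step 1 — x − y = 32 − 10 = 22. Step 2 — v_19(22) = 0 (factor: 22 = (19^0 · 22); the sign does not affect v_p). Step 3 — |x − y|_19 = 19^{0} = 1.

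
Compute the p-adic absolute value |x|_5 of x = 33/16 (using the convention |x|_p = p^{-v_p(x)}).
|33/16|_5 = 1

Step 1 — compute v_5(x) by factoring powers of 5 out of the numerator and denominator: v_5(33/16) = 0. Step 2 — apply |x|_p = p^{-v_p(x)} = 5^{0} = 1.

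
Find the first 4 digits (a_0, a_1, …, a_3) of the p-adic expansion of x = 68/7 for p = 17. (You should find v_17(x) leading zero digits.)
(a_0, …, a_3) = (0, 3, 12, 9)

v_17(68/7) = 1, so a_0 = ... = a_0 = 0. Factor out: x = 17^1 · u with u = 4/7 a unit in ℤ_17. Expand u iteratively via a_{v+i} = u_i mod 17, u_{i+1} = (u_i − a_{v+i})/17:
  u_0 = 4/7;  a_1 = 3;  u_1 = (u_0 − 3)/17 = -1/7
  u_1 = -1/7;  a_2 = 12;  u_2 = (u_1 − 12)/17 = -5/7
  u_2 = -5/7;  a_3 = 9;  u_3 = (u_2 − 9)/17 = -4/7
Digits: (0, 3, 12, 9).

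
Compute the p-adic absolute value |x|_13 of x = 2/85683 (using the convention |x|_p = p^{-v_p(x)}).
|2/85683|_13 = 28561

Step 1 — compute v_13(x) by factoring powers of 13 out of the numerator and denominator: v_13(2/85683) = -4. Step 2 — apply |x|_p = p^{-v_p(x)} = 13^{4} = 28561.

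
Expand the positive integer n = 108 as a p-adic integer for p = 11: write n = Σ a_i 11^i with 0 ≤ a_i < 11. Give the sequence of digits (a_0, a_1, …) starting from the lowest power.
(a_0, a_1, …) = (9, 9)

Repeated division by 11 gives the digits low-to-high: 108 = 9 + 9·11^1. Digit sequence: (9, 9).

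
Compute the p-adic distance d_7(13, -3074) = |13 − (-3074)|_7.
d_7(13, -3074) = 1/343

Step 1 — x − y = 13 − (-3074) = 3087. Step 2 — v_7(3087) = 3 (factor: 3087 = (7^3 · 9); the sign does not affect v_p). Step 3 — |x − y|_7 = 7^{-3} = 1/343.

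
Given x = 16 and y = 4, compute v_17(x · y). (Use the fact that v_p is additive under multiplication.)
v_17(64) = 0

v_p(x) = 0 (factor: 16 = 17^0 · 16); v_p(y) = 0 (factor: 4 = 17^0 · 4). Additivity: v_p(xy) = v_p(x) + v_p(y) = 0 + 0 = 0. (Direct check: xy = 64 = 17^0 · (64).)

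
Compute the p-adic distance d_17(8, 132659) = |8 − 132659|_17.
d_17(8, 132659) = 1/4913

Step 1 — x − y = 8 − 132659 = -132651. Step 2 — v_17(-132651) = 3 (factor: -132651 = −(17^3 · 27); the sign does not affect v_p). Step 3 — |x − y|_17 = 17^{-3} = 1/4913.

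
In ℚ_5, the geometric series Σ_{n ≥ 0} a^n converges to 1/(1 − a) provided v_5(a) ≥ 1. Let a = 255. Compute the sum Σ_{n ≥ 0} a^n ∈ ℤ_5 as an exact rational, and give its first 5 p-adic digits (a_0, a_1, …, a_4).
Σ a^n = 1/(1 − a) = -1/254;  first 5 digits = (1, 1, 1, 3, 0)

v_5(a) = 1 ≥ 1, so the series converges in ℤ_5 to 1/(1 − a) = 1/(1 − 255) = -1/254. Expand this rational in ℤ_5: compute digits iteratively via d_i = x_i mod 5, x_{i+1} = (x_i − d_i)/5. The first 5 digits are (1, 1, 1, 3, 0).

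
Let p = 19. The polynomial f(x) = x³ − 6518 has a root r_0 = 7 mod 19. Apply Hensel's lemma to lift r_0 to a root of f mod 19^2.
r_1 = 216 (mod 361)

Hensel: r_{i+1} = r_i − f(r_i)/f′(r_i) mod 19^{i+2}, where f′(x) = 3x². Iterate:
  r_0 = 7 (mod 19)
  r_1 = 216 (mod 361)
Final: r = 216 with f(r) ≡ 0 mod 19^2.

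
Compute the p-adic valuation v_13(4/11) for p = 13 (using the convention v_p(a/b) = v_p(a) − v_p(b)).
v_13(4/11) = 0

Factor powers of 13 from the numerator and denominator of the reduced fraction: 4 = 13^0 · 4 and 11 = 13^0 · 11. Apply v_p(a/b) = v_p(a) − v_p(b): v_13(4/11) = 0 − 0 = 0.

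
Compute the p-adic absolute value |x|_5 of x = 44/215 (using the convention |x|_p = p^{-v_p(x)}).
|44/215|_5 = 5

Step 1 — compute v_5(x) by factoring powers of 5 out of the numerator and denominator: v_5(44/215) = -1. Step 2 — apply |x|_p = p^{-v_p(x)} = 5^{1} = 5.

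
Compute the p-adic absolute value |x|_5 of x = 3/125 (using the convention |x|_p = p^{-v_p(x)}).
|3/125|_5 = 125

Step 1 — compute v_5(x) by factoring powers of 5 out of the numerator and denominator: v_5(3/125) = -3. Step 2 — apply |x|_p = p^{-v_p(x)} = 5^{3} = 125.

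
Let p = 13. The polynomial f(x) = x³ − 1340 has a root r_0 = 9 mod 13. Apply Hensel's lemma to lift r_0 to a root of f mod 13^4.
r_3 = 27530 (mod 28561)

Hensel: r_{i+1} = r_i − f(r_i)/f′(r_i) mod 13^{i+2}, where f′(x) = 3x². Iterate:
  r_0 = 9 (mod 13)
  r_1 = 152 (mod 169)
  r_2 = 1166 (mod 2197)
  r_3 = 27530 (mod 28561)
Final: r = 27530 with f(r) ≡ 0 mod 13^4.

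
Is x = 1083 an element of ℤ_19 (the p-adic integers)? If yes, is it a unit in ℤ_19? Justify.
x ∈ ℤ_19 but not a unit; v_19(x) = 2 > 0

ℤ_19 = {x ∈ ℚ_19 : v_19(x) ≥ 0} and ℤ_19^× = {x ∈ ℤ_19 : v_19(x) = 0}. Here v_19(1083) = v_19(num) − v_19(den) = 2; compare against these criteria.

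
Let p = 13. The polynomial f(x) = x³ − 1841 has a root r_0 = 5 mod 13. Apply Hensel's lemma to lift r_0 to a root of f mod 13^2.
r_1 = 109 (mod 169)

Hensel: r_{i+1} = r_i − f(r_i)/f′(r_i) mod 13^{i+2}, where f′(x) = 3x². Iterate:
  r_0 = 5 (mod 13)
  r_1 = 109 (mod 169)
Final: r = 109 with f(r) ≡ 0 mod 13^2.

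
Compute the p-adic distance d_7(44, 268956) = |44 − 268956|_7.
d_7(44, 268956) = 1/16807

Step 1 — x − y = 44 − 268956 = -268912. Step 2 — v_7(-268912) = 5 (factor: -268912 = −(7^5 · 16); the sign does not affect v_p). Step 3 — |x − y|_7 = 7^{-5} = 1/16807.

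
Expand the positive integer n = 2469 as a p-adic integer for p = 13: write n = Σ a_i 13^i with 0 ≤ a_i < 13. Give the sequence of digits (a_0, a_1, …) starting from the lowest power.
(a_0, a_1, …) = (12, 7, 1, 1)

Repeated division by 13 gives the digits low-to-high: 2469 = 12 + 7·13^1 + 1·13^2 + 1·13^3. Digit sequence: (12, 7, 1, 1).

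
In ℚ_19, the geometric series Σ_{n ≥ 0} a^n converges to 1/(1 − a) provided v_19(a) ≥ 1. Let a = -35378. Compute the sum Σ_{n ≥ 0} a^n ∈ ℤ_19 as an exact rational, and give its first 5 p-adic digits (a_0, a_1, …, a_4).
Σ a^n = 1/(1 − a) = 1/35379;  first 5 digits = (1, 0, 16, 13, 8)

v_19(a) = 2 ≥ 1, so the series converges in ℤ_19 to 1/(1 − a) = 1/(1 − (-35378)) = 1/35379. Expand this rational in ℤ_19: compute digits iteratively via d_i = x_i mod 19, x_{i+1} = (x_i − d_i)/19. The first 5 digits are (1, 0, 16, 13, 8).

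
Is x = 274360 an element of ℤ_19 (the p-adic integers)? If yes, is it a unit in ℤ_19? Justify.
x ∈ ℤ_19 but not a unit; v_19(x) = 3 > 0

ℤ_19 = {x ∈ ℚ_19 : v_19(x) ≥ 0} and ℤ_19^× = {x ∈ ℤ_19 : v_19(x) = 0}. Here v_19(274360) = v_19(num) − v_19(den) = 3; compare against these criteria.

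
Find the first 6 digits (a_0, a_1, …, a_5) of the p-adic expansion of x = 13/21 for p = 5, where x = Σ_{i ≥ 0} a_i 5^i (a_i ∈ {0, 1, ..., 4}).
(a_0, …, a_5) = (3, 0, 3, 2, 4, 1)

v_5(13/21) = 0 (numerator and denominator both coprime to 5), so x ∈ ℤ_5^×. Compute digits iteratively via a_i = x_i mod 5, x_{i+1} = (x_i − a_i)/5, with x_0 = x:
  x_0 = 13/21;  a_0 = 3;  x_1 = (x_0 − 3)/5 = -10/21
  x_1 = -10/21;  a_1 = 0;  x_2 = (x_1 − 0)/5 = -2/21
  x_2 = -2/21;  a_2 = 3;  x_3 = (x_2 − 3)/5 = -13/21
  x_3 = -13/21;  a_3 = 2;  x_4 = (x_3 − 2)/5 = -11/21
  x_4 = -11/21;  a_4 = 4;  x_5 = (x_4 − 4)/5 = -19/21
  x_5 = -19/21;  a_5 = 1;  x_6 = (x_5 − 1)/5 = -8/21
Digits: (3, 0, 3, 2, 4, 1).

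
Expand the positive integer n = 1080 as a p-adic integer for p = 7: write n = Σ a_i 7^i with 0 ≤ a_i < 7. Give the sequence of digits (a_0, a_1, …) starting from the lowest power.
(a_0, a_1, …) = (2, 0, 1, 3)

Repeated division by 7 gives the digits low-to-high: 1080 = 2 + 1·7^2 + 3·7^3. Digit sequence: (2, 0, 1, 3).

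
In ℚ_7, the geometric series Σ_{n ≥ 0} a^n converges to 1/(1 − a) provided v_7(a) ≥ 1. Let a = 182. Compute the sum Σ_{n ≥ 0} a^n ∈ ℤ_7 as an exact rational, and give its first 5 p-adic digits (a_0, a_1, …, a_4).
Σ a^n = 1/(1 − a) = -1/181;  first 5 digits = (1, 5, 0, 5, 6)

v_7(a) = 1 ≥ 1, so the series converges in ℤ_7 to 1/(1 − a) = 1/(1 − 182) = -1/181. Expand this rational in ℤ_7: compute digits iteratively via d_i = x_i mod 7, x_{i+1} = (x_i − d_i)/7. The first 5 digits are (1, 5, 0, 5, 6).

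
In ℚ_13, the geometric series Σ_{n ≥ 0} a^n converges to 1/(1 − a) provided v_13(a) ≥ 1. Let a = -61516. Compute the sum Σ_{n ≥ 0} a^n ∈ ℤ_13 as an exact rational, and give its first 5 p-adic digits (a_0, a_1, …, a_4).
Σ a^n = 1/(1 − a) = 1/61517;  first 5 digits = (1, 0, 0, 11, 10)

v_13(a) = 3 ≥ 1, so the series converges in ℤ_13 to 1/(1 − a) = 1/(1 − (-61516)) = 1/61517. Expand this rational in ℤ_13: compute digits iteratively via d_i = x_i mod 13, x_{i+1} = (x_i − d_i)/13. The first 5 digits are (1, 0, 0, 11, 10).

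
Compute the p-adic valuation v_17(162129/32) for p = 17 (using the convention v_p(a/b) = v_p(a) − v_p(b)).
v_17(162129/32) = 3

Factor powers of 17 from the numerator and denominator of the reduced fraction: 162129 = 17^3 · 33 and 32 = 17^0 · 32. Apply v_p(a/b) = v_p(a) − v_p(b): v_17(162129/32) = 3 − 0 = 3.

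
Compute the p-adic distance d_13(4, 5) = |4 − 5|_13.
d_13(4, 5) = 1

Step 1 — x − y = 4 − 5 = -1. Step 2 — v_13(-1) = 0 (factor: -1 = −(13^0 · 1); the sign does not affect v_p). Step 3 — |x − y|_13 = 13^{0} = 1.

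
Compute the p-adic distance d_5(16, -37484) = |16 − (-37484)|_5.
d_5(16, -37484) = 1/3125

Step 1 — x − y = 16 − (-37484) = 37500. Step 2 — v_5(37500) = 5 (factor: 37500 = (5^5 · 12); the sign does not affect v_p). Step 3 — |x − y|_5 = 5^{-5} = 1/3125.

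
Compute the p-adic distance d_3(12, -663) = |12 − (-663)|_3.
d_3(12, -663) = 1/27

Step 1 — x − y = 12 − (-663) = 675. Step 2 — v_3(675) = 3 (factor: 675 = (3^3 · 25); the sign does not affect v_p). Step 3 — |x − y|_3 = 3^{-3} = 1/27.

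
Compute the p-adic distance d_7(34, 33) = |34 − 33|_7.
d_7(34, 33) = 1

Step 1 — x − y = 34 − 33 = 1. Step 2 — v_7(1) = 0 (factor: 1 = (7^0 · 1); the sign does not affect v_p). Step 3 — |x − y|_7 = 7^{0} = 1.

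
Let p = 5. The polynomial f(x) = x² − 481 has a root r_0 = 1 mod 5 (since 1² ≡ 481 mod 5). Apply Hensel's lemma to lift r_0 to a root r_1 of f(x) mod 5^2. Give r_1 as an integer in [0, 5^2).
r_1 = 16 (mod 25)

Hensel's recurrence: r_{i+1} = r_i − f(r_i)·(f′(r_i))^{-1} mod 5^{i+2}, with f′(x) = 2x. Iterate:
  r_0 = 1 (mod 5)
  r_1 = 16 (mod 25)
Final: r_1 = 16, and one checks f(r_1) ≡ 0 mod 5^2.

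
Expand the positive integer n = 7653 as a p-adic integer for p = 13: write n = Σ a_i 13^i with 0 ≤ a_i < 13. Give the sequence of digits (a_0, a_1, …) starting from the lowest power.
(a_0, a_1, …) = (9, 3, 6, 3)

Repeated division by 13 gives the digits low-to-high: 7653 = 9 + 3·13^1 + 6·13^2 + 3·13^3. Digit sequence: (9, 3, 6, 3).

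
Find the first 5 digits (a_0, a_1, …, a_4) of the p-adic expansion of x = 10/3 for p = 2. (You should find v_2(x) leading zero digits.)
(a_0, …, a_4) = (0, 1, 1, 1, 0)

v_2(10/3) = 1, so a_0 = ... = a_0 = 0. Factor out: x = 2^1 · u with u = 5/3 a unit in ℤ_2. Expand u iteratively via a_{v+i} = u_i mod 2, u_{i+1} = (u_i − a_{v+i})/2:
  u_0 = 5/3;  a_1 = 1;  u_1 = (u_0 − 1)/2 = 1/3
  u_1 = 1/3;  a_2 = 1;  u_2 = (u_1 − 1)/2 = -1/3
  u_2 = -1/3;  a_3 = 1;  u_3 = (u_2 − 1)/2 = -2/3
  u_3 = -2/3;  a_4 = 0;  u_4 = (u_3 − 0)/2 = -1/3
Digits: (0, 1, 1, 1, 0).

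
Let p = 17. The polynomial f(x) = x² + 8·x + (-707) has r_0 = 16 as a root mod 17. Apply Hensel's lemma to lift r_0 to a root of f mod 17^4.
r_3 = 26417 (mod 83521)

Hensel: r_{i+1} = r_i − f(r_i)·(f′(r_i))^{-1} mod 17^{i+2}, f′(x) = 2x + 8. Iterate:
  r_0 = 16 (mod 17)
  r_1 = 118 (mod 289)
  r_2 = 1852 (mod 4913)
  r_3 = 26417 (mod 83521)
Final: r = 26417 satisfies f(r) ≡ 0 mod 17^4.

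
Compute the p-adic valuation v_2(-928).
v_2(-928) = 5

v_2(n) is the largest exponent k such that 2^k divides n. Factor out: -928 = -2^5 · 29. (Sign doesn't affect v_p.) So v_2(-928) = 5.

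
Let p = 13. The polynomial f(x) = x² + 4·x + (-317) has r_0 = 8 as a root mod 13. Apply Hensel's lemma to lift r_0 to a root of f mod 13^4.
r_3 = 27490 (mod 28561)

Hensel: r_{i+1} = r_i − f(r_i)·(f′(r_i))^{-1} mod 13^{i+2}, f′(x) = 2x + 4. Iterate:
  r_0 = 8 (mod 13)
  r_1 = 112 (mod 169)
  r_2 = 1126 (mod 2197)
  r_3 = 27490 (mod 28561)
Final: r = 27490 satisfies f(r) ≡ 0 mod 13^4.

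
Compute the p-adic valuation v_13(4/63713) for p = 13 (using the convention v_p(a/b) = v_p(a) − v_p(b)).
v_13(4/63713) = -3

Factor powers of 13 from the numerator and denominator of the reduced fraction: 4 = 13^0 · 4 and 63713 = 13^3 · 29. Apply v_p(a/b) = v_p(a) − v_p(b): v_13(4/63713) = 0 − 3 = -3.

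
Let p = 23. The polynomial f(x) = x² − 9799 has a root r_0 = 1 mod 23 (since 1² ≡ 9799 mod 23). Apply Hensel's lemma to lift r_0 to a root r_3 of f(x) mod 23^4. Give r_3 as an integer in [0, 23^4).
r_3 = 92714 (mod 279841)

Hensel's recurrence: r_{i+1} = r_i − f(r_i)·(f′(r_i))^{-1} mod 23^{i+2}, with f′(x) = 2x. Iterate:
  r_0 = 1 (mod 23)
  r_1 = 139 (mod 529)
  r_2 = 7545 (mod 12167)
  r_3 = 92714 (mod 279841)
Final: r_3 = 92714, and one checks f(r_3) ≡ 0 mod 23^4.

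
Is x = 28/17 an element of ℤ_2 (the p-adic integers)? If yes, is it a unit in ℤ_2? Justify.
x ∈ ℤ_2 but not a unit; v_2(x) = 2 > 0

ℤ_2 = {x ∈ ℚ_2 : v_2(x) ≥ 0} and ℤ_2^× = {x ∈ ℤ_2 : v_2(x) = 0}. Here v_2(28/17) = v_2(num) − v_2(den) = 2; compare against these criteria.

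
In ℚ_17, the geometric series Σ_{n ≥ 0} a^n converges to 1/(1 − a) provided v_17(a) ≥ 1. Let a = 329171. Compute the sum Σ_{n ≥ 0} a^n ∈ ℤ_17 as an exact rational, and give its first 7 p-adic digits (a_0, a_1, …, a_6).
Σ a^n = 1/(1 − a) = -1/329170;  first 7 digits = (1, 0, 0, 16, 3, 0, 1)

v_17(a) = 3 ≥ 1, so the series converges in ℤ_17 to 1/(1 − a) = 1/(1 − 329171) = -1/329170. Expand this rational in ℤ_17: compute digits iteratively via d_i = x_i mod 17, x_{i+1} = (x_i − d_i)/17. The first 7 digits are (1, 0, 0, 16, 3, 0, 1).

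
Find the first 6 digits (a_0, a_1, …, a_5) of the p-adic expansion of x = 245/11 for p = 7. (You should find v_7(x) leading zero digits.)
(a_0, …, a_5) = (0, 0, 3, 6, 1, 1)

v_7(245/11) = 2, so a_0 = ... = a_1 = 0. Factor out: x = 7^2 · u with u = 5/11 a unit in ℤ_7. Expand u iteratively via a_{v+i} = u_i mod 7, u_{i+1} = (u_i − a_{v+i})/7:
  u_0 = 5/11;  a_2 = 3;  u_1 = (u_0 − 3)/7 = -4/11
  u_1 = -4/11;  a_3 = 6;  u_2 = (u_1 − 6)/7 = -10/11
  u_2 = -10/11;  a_4 = 1;  u_3 = (u_2 − 1)/7 = -3/11
  u_3 = -3/11;  a_5 = 1;  u_4 = (u_3 − 1)/7 = -2/11
Digits: (0, 0, 3, 6, 1, 1).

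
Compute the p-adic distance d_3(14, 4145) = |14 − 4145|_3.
d_3(14, 4145) = 1/243

Step 1 — x − y = 14 − 4145 = -4131. Step 2 — v_3(-4131) = 5 (factor: -4131 = −(3^5 · 17); the sign does not affect v_p). Step 3 — |x − y|_3 = 3^{-5} = 1/243.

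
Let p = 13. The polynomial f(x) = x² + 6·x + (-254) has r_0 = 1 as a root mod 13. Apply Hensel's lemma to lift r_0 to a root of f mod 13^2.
r_1 = 53 (mod 169)

Hensel: r_{i+1} = r_i − f(r_i)·(f′(r_i))^{-1} mod 13^{i+2}, f′(x) = 2x + 6. Iterate:
  r_0 = 1 (mod 13)
  r_1 = 53 (mod 169)
Final: r = 53 satisfies f(r) ≡ 0 mod 13^2.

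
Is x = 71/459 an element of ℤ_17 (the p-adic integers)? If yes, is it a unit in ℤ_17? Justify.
x ∉ ℤ_17 (v_17(x) = -1 < 0)

ℤ_17 = {x ∈ ℚ_17 : v_17(x) ≥ 0} and ℤ_17^× = {x ∈ ℤ_17 : v_17(x) = 0}. Here v_17(71/459) = v_17(num) − v_17(den) = -1; compare against these criteria.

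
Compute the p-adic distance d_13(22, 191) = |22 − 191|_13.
d_13(22, 191) = 1/169

Step 1 — x − y = 22 − 191 = -169. Step 2 — v_13(-169) = 2 (factor: -169 = −(13^2 · 1); the sign does not affect v_p). Step 3 — |x − y|_13 = 13^{-2} = 1/169.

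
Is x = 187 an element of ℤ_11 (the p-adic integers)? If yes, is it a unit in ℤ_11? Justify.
x ∈ ℤ_11 but not a unit; v_11(x) = 1 > 0

ℤ_11 = {x ∈ ℚ_11 : v_11(x) ≥ 0} and ℤ_11^× = {x ∈ ℤ_11 : v_11(x) = 0}. Here v_11(187) = v_11(num) − v_11(den) = 1; compare against these criteria.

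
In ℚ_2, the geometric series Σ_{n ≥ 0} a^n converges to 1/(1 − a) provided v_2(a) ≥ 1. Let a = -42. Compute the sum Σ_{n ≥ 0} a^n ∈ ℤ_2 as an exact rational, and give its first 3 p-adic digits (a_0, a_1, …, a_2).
Σ a^n = 1/(1 − a) = 1/43;  first 3 digits = (1, 1, 0)

v_2(a) = 1 ≥ 1, so the series converges in ℤ_2 to 1/(1 − a) = 1/(1 − (-42)) = 1/43. Expand this rational in ℤ_2: compute digits iteratively via d_i = x_i mod 2, x_{i+1} = (x_i − d_i)/2. The first 3 digits are (1, 1, 0).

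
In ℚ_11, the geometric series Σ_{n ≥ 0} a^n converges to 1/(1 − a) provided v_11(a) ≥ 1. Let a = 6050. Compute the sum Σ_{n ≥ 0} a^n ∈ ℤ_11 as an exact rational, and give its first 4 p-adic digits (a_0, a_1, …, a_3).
Σ a^n = 1/(1 − a) = -1/6049;  first 4 digits = (1, 0, 6, 4)

v_11(a) = 2 ≥ 1, so the series converges in ℤ_11 to 1/(1 − a) = 1/(1 − 6050) = -1/6049. Expand this rational in ℤ_11: compute digits iteratively via d_i = x_i mod 11, x_{i+1} = (x_i − d_i)/11. The first 4 digits are (1, 0, 6, 4).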